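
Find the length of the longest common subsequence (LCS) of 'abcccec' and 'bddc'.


DP table for LCS of 'abcccec' and 'bddc':
       b  d  d  c
    0  0  0  0  0
  a 0  0  0  0  0
  b 0  1  1  1  1
  c 0  1  1  1  2
  c 0  1  1  1  2
  c 0  1  1  1  2
  e 0  1  1  1  2
  c 0  1  1  1  2
LCS: 'bc'
LCS length = 2

2


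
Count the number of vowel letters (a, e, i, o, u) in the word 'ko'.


Scanning each character of 'ko':
  Position 1: 'k' -> consonant (running count: 0)
  Position 2: 'o' -> vowel (running count: 1)
Total vowels: 1

1


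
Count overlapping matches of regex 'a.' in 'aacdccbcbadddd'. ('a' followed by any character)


Pattern: a. means 'a' followed by any character.
Scanning 'aacdccbcbadddd' position-by-position:
  Pos 0: window 'aa' -> MATCH
  Pos 1: window 'ac' -> MATCH
  Pos 2: window 'cd' -> no
  Pos 3: window 'dc' -> no
  Pos 4: window 'cc' -> no
  Pos 5: window 'cb' -> no
  Pos 6: window 'bc' -> no
  Pos 7: window 'cb' -> no
  Pos 8: window 'ba' -> no
  Pos 9: window 'ad' -> MATCH
  Pos 10: window 'dd' -> no
  Pos 11: window 'dd' -> no
  Pos 12: window 'dd' -> no
  Pos 13: window 'd' -> no
Total matches: 3

3


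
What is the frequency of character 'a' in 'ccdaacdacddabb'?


Scanning 'ccdaacdacddabb' for 'a':
  Position 3: 'a' -> MATCH (count: 1)
  Position 4: 'a' -> MATCH (count: 2)
  Position 7: 'a' -> MATCH (count: 3)
  Position 11: 'a' -> MATCH (count: 4)
Total occurrences of 'a': 4

4


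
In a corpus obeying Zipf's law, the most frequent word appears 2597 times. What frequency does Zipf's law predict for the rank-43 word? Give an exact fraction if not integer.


Zipf's law: freq(rank) = f1 / rank
f1 = 2597, rank = 43
freq = 2597 / 43
GCD(2597, 43) = 1
Simplified: 2597/43

2597/43


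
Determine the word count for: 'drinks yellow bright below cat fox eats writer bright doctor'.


Counting words by splitting on spaces:
  Word 1: 'drinks'
  Word 2: 'yellow'
  Word 3: 'bright'
  Word 4: 'below'
  Word 5: 'cat'
  Word 6: 'fox'
  Word 7: 'eats'
  Word 8: 'writer'
  Word 9: 'bright'
  Word 10: 'doctor'
Total words: 10

10


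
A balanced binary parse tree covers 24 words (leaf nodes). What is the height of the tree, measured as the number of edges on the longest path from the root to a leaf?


In a balanced binary tree with n leaves the deepest leaf is ceil(log2(n)) edges below the root.
log2(24) = 4.5850
ceil(4.5850) = 5
height (edges) = 5

5


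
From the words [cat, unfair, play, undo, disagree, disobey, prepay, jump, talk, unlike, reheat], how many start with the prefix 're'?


Checking each word for prefix 're':
  'cat' -> no (count: 0)
  'unfair' -> no (count: 0)
  'play' -> no (count: 0)
  'undo' -> no (count: 0)
  'disagree' -> no (count: 0)
  'disobey' -> no (count: 0)
  'prepay' -> no (count: 0)
  'jump' -> no (count: 0)
  'talk' -> no (count: 0)
  'unlike' -> no (count: 0)
  'reheat' -> YES, starts with 're' (count: 1)
Total with prefix 're': 1

1


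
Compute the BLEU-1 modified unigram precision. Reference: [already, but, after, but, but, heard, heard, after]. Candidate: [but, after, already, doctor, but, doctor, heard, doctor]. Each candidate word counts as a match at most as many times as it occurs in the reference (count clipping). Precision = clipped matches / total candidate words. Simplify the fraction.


Reference word counts: {'after': 2, 'already': 1, 'but': 3, 'heard': 2}
Checking each candidate word (with clipping):
  'but' -> in reference (ref count 3, used 1/3) -> match (matches: 1)
  'after' -> in reference (ref count 2, used 1/2) -> match (matches: 2)
  'already' -> in reference (ref count 1, used 1/1) -> match (matches: 3)
  'doctor' -> not in reference -> no match (matches: 3)
  'but' -> in reference (ref count 3, used 2/3) -> match (matches: 4)
  'doctor' -> not in reference -> no match (matches: 4)
  'heard' -> in reference (ref count 2, used 1/2) -> match (matches: 5)
  'doctor' -> not in reference -> no match (matches: 5)
Clipped matches: 5, Candidate length: 8
Precision = 5/8

5/8


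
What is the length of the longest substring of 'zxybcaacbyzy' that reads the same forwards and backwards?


Scanning 'zxybcaacbyzy' for palindromic substrings.
Substring at positions 2-9: 'ybcaacby'.
Check: reverse('ybcaacby') = 'ybcaacby' -> palindrome confirmed.
Neighbouring characters ('x' / 'z') break symmetry, so it cannot extend further.
No longer palindromic substring exists; longest length = 8

8


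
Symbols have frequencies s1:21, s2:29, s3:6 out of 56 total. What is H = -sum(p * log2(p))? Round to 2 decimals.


Computing entropy H = -sum(p_i * log2(p_i)):
  s1: p = 21/56 = 0.3750, -p*log2(p) = 0.5306
  s2: p = 29/56 = 0.5179, -p*log2(p) = 0.4916
  s3: p = 6/56 = 0.1071, -p*log2(p) = 0.3453
H = sum of terms = 1.3675
Rounded to 2 decimals: 1.37

1.37


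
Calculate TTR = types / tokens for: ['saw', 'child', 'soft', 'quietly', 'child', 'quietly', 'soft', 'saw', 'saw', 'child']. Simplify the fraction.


Tokens: 10
Unique types: ('child', 'quietly', 'saw', 'soft') = 4
TTR = 4/10
Simplify: divide both by 2 -> 2/5
TTR = 2/5

2/5


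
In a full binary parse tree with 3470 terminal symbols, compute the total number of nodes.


Leaf nodes (terminals): 3470
Internal nodes = n - 1 = 3470 - 1 = 3469
Total = leaves + internal = 3470 + 3469 = 6939

6939


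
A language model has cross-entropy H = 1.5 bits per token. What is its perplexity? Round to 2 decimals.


Perplexity formula: PP = 2^H
H = 1.5
PP = 2^1.5
Decompose: 2^1.5 = 2^1 * 2^0.5 = 2^1 * sqrt(2)
2^1 = 2, sqrt(2) ~ 1.4142136
PP ~ 2 * 1.4142136 = 2.8284272
Rounded to 2 decimals: 2.83

2.83


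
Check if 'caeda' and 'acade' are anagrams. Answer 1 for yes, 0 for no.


Sort characters of 'caeda': 'aacde'
Sort characters of 'acade': 'aacde'
Sorted forms match -> they ARE anagrams
Result: 1

1


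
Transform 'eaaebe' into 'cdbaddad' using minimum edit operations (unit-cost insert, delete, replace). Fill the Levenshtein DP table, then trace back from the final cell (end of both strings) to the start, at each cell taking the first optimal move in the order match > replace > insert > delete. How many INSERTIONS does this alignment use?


Edit distance = 7. Backtracking from cell (6, 8) with preference match > replace > insert > delete,
then listing the resulting alignment 'eaaebe' -> 'cdbaddad' left to right:
  Step 1: insert 'c' [insertion #1]
  Step 2: insert 'd' [insertion #2]
  Step 3: replace e->b
  Step 4: keep 'a'
  Step 5: replace a->d
  Step 6: replace e->d
  Step 7: replace b->a
  Step 8: replace e->d
Total insertions: 2

2


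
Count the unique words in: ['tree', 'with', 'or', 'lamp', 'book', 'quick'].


Listing all tokens and tracking unique types:
  Token 1: 'tree' -> NEW (unique so far: 1)
  Token 2: 'with' -> NEW (unique so far: 2)
  Token 3: 'or' -> NEW (unique so far: 3)
  Token 4: 'lamp' -> NEW (unique so far: 4)
  Token 5: 'book' -> NEW (unique so far: 5)
  Token 6: 'quick' -> NEW (unique so far: 6)
Unique types: ('book', 'lamp', 'or', 'quick', 'tree', 'with')
Vocabulary size: 6

6


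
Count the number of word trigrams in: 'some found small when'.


Word trigrams from [4] words:
  Trigram 1: (some found small)
  Trigram 2: (found small when)
Total word trigrams: 4 - 2 = 2

2


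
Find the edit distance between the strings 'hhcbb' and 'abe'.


Building DP table for s1='hhcbb' (len 5) and s2='abe' (len 3):
       a  b  e
    0  1  2  3
  h 1  1  2  3
  h 2  2  2  3
  c 3  3  3  3
  b 4  4  3  4
  b 5  5  4  4
Edit distance = dp[5][3] = 4

4


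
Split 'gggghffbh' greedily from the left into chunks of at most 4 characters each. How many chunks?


'gggghffbh' has 9 characters.
Chunking with max size 4:
  Chunk 1: 'gggg' (positions 0-3)
  Chunk 2: 'hffb' (positions 4-7)
  Chunk 3: 'h' (positions 8-8)
Total chunks: ceil(9 / 4) = 3

3


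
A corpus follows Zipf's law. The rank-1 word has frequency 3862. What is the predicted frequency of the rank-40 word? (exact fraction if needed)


Zipf's law: freq(rank) = f1 / rank
f1 = 3862, rank = 40
freq = 3862 / 40
GCD(3862, 40) = 2
Simplified: 1931/20

1931/20


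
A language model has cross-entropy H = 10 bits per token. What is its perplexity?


Perplexity formula: PP = 2^H
H = 10
PP = 2^10
PP = 2^10 = 1024

1024


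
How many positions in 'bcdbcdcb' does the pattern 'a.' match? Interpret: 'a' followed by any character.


Pattern: a. means 'a' followed by any character.
Scanning 'bcdbcdcb' position-by-position:
  Pos 0: window 'bc' -> no
  Pos 1: window 'cd' -> no
  Pos 2: window 'db' -> no
  Pos 3: window 'bc' -> no
  Pos 4: window 'cd' -> no
  Pos 5: window 'dc' -> no
  Pos 6: window 'cb' -> no
  Pos 7: window 'b' -> no
Total matches: 0

0


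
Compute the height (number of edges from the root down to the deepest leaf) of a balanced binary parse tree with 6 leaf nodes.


In a balanced binary tree with n leaves the deepest leaf is ceil(log2(n)) edges below the root.
log2(6) = 2.5850
ceil(2.5850) = 3
height (edges) = 3

3


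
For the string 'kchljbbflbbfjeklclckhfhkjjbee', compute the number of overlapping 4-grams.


String 'kchljbbflbbfjeklclckhfhkjjbee' has length L = 29.
Number of overlapping n-grams = L - n + 1
Substituting: 29 - 4 + 1 = 26

26


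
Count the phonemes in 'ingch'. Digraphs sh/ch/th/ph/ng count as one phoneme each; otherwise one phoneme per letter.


Parsing 'ingch' greedily, digraphs first:
  'i' -> vowel phoneme (phonemes so far: 1)
  'ng' -> digraph (1 consonant phoneme) (phonemes so far: 2)
  'ch' -> digraph (1 consonant phoneme) (phonemes so far: 3)
Total phonemes: 3

3


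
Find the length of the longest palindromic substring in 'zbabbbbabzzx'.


Scanning 'zbabbbbabzzx' for palindromic substrings.
Substring at positions 0-9: 'zbabbbbabz'.
Check: reverse('zbabbbbabz') = 'zbabbbbabz' -> palindrome confirmed.
Neighbouring characters ('-' / 'z') break symmetry, so it cannot extend further.
No longer palindromic substring exists; longest length = 10

10


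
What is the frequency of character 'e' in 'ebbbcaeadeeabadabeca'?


Scanning 'ebbbcaeadeeabadabeca' for 'e':
  Position 0: 'e' -> MATCH (count: 1)
  Position 6: 'e' -> MATCH (count: 2)
  Position 9: 'e' -> MATCH (count: 3)
  Position 10: 'e' -> MATCH (count: 4)
  Position 17: 'e' -> MATCH (count: 5)
Total occurrences of 'e': 5

5


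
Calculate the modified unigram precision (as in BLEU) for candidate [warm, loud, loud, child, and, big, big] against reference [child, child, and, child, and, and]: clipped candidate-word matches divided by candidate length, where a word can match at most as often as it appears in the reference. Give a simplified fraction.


Reference word counts: {'and': 3, 'child': 3}
Checking each candidate word (with clipping):
  'warm' -> not in reference -> no match (matches: 0)
  'loud' -> not in reference -> no match (matches: 0)
  'loud' -> not in reference -> no match (matches: 0)
  'child' -> in reference (ref count 3, used 1/3) -> match (matches: 1)
  'and' -> in reference (ref count 3, used 1/3) -> match (matches: 2)
  'big' -> not in reference -> no match (matches: 2)
  'big' -> not in reference -> no match (matches: 2)
Clipped matches: 2, Candidate length: 7
Precision = 2/7

2/7


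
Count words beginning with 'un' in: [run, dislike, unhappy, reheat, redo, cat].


Checking each word for prefix 'un':
  'run' -> no (count: 0)
  'dislike' -> no (count: 0)
  'unhappy' -> YES, starts with 'un' (count: 1)
  'reheat' -> no (count: 1)
  'redo' -> no (count: 1)
  'cat' -> no (count: 1)
Total with prefix 'un': 1

1


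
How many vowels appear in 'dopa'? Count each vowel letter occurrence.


Scanning each character of 'dopa':
  Position 1: 'd' -> consonant (running count: 0)
  Position 2: 'o' -> vowel (running count: 1)
  Position 3: 'p' -> consonant (running count: 1)
  Position 4: 'a' -> vowel (running count: 2)
Total vowels: 2

2


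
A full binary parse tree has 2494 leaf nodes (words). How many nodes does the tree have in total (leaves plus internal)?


Leaf nodes (terminals): 2494
Internal nodes = n - 1 = 2494 - 1 = 2493
Total = leaves + internal = 2494 + 2493 = 4987

4987


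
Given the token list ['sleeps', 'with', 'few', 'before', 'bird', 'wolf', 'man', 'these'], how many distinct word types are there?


Listing all tokens and tracking unique types:
  Token 1: 'sleeps' -> NEW (unique so far: 1)
  Token 2: 'with' -> NEW (unique so far: 2)
  Token 3: 'few' -> NEW (unique so far: 3)
  Token 4: 'before' -> NEW (unique so far: 4)
  Token 5: 'bird' -> NEW (unique so far: 5)
  Token 6: 'wolf' -> NEW (unique so far: 6)
  Token 7: 'man' -> NEW (unique so far: 7)
  Token 8: 'these' -> NEW (unique so far: 8)
Unique types: ('before', 'bird', 'few', 'man', 'sleeps', 'these', 'with', 'wolf')
Vocabulary size: 8

8


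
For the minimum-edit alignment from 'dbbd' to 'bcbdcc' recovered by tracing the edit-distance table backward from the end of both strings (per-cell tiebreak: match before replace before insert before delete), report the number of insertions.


Edit distance = 4. Backtracking from cell (4, 6) with preference match > replace > insert > delete,
then listing the resulting alignment 'dbbd' -> 'bcbdcc' left to right:
  Step 1: replace d->b
  Step 2: replace b->c
  Step 3: keep 'b'
  Step 4: keep 'd'
  Step 5: insert 'c' [insertion #1]
  Step 6: insert 'c' [insertion #2]
Total insertions: 2

2


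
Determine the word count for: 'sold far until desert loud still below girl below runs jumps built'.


Counting words by splitting on spaces:
  Word 1: 'sold'
  Word 2: 'far'
  Word 3: 'until'
  Word 4: 'desert'
  Word 5: 'loud'
  Word 6: 'still'
  Word 7: 'below'
  Word 8: 'girl'
  Word 9: 'below'
  Word 10: 'runs'
  Word 11: 'jumps'
  Word 12: 'built'
Total words: 12

12


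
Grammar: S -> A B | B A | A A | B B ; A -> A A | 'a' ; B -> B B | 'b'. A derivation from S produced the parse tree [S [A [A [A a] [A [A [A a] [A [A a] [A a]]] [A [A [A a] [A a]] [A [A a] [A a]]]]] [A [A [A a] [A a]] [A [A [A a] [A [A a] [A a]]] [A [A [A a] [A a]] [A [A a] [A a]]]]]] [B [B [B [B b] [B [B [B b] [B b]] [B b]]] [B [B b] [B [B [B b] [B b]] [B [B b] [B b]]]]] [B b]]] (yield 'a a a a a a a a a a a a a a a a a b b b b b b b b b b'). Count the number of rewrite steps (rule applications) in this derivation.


Every bracketed nonterminal node [X ...] in the tree is produced by exactly one rule application.
Reading the tree off as a leftmost derivation:
  Step 1: S  =>  A B   (applied S -> A B)
  Step 2: A B  =>  A A B   (applied A -> A A)
  Step 3: A A B  =>  A A A B   (applied A -> A A)
  Step 4: A A A B  =>  a A A B   (applied A -> a)
  Step 5: a A A B  =>  a A A A B   (applied A -> A A)
  Step 6: a A A A B  =>  a A A A A B   (applied A -> A A)
  Step 7: a A A A A B  =>  a a A A A B   (applied A -> a)
  Step 8: a a A A A B  =>  a a A A A A B   (applied A -> A A)
  Step 9: a a A A A A B  =>  a a a A A A B   (applied A -> a)
  Step 10: a a a A A A B  =>  a a a a A A B   (applied A -> a)
  Step 11: a a a a A A B  =>  a a a a A A A B   (applied A -> A A)
  Step 12: a a a a A A A B  =>  a a a a A A A A B   (applied A -> A A)
  Step 13: a a a a A A A A B  =>  a a a a a A A A B   (applied A -> a)
  Step 14: a a a a a A A A B  =>  a a a a a a A A B   (applied A -> a)
  Step 15: a a a a a a A A B  =>  a a a a a a A A A B   (applied A -> A A)
  Step 16: a a a a a a A A A B  =>  a a a a a a a A A B   (applied A -> a)
  Step 17: a a a a a a a A A B  =>  a a a a a a a a A B   (applied A -> a)
  Step 18: a a a a a a a a A B  =>  a a a a a a a a A A B   (applied A -> A A)
  Step 19: a a a a a a a a A A B  =>  a a a a a a a a A A A B   (applied A -> A A)
  Step 20: a a a a a a a a A A A B  =>  a a a a a a a a a A A B   (applied A -> a)
  Step 21: a a a a a a a a a A A B  =>  a a a a a a a a a a A B   (applied A -> a)
  Step 22: a a a a a a a a a a A B  =>  a a a a a a a a a a A A B   (applied A -> A A)
  Step 23: a a a a a a a a a a A A B  =>  a a a a a a a a a a A A A B   (applied A -> A A)
  Step 24: a a a a a a a a a a A A A B  =>  a a a a a a a a a a a A A B   (applied A -> a)
  Step 25: a a a a a a a a a a a A A B  =>  a a a a a a a a a a a A A A B   (applied A -> A A)
  Step 26: a a a a a a a a a a a A A A B  =>  a a a a a a a a a a a a A A B   (applied A -> a)
  Step 27: a a a a a a a a a a a a A A B  =>  a a a a a a a a a a a a a A B   (applied A -> a)
  Step 28: a a a a a a a a a a a a a A B  =>  a a a a a a a a a a a a a A A B   (applied A -> A A)
  Step 29: a a a a a a a a a a a a a A A B  =>  a a a a a a a a a a a a a A A A B   (applied A -> A A)
  Step 30: a a a a a a a a a a a a a A A A B  =>  a a a a a a a a a a a a a a A A B   (applied A -> a)
  Step 31: a a a a a a a a a a a a a a A A B  =>  a a a a a a a a a a a a a a a A B   (applied A -> a)
  Step 32: a a a a a a a a a a a a a a a A B  =>  a a a a a a a a a a a a a a a A A B   (applied A -> A A)
  Step 33: a a a a a a a a a a a a a a a A A B  =>  a a a a a a a a a a a a a a a a A B   (applied A -> a)
  Step 34: a a a a a a a a a a a a a a a a A B  =>  a a a a a a a a a a a a a a a a a B   (applied A -> a)
  Step 35: a a a a a a a a a a a a a a a a a B  =>  a a a a a a a a a a a a a a a a a B B   (applied B -> B B)
  Step 36: a a a a a a a a a a a a a a a a a B B  =>  a a a a a a a a a a a a a a a a a B B B   (applied B -> B B)
  Step 37: a a a a a a a a a a a a a a a a a B B B  =>  a a a a a a a a a a a a a a a a a B B B B   (applied B -> B B)
  Step 38: a a a a a a a a a a a a a a a a a B B B B  =>  a a a a a a a a a a a a a a a a a b B B B   (applied B -> b)
  Step 39: a a a a a a a a a a a a a a a a a b B B B  =>  a a a a a a a a a a a a a a a a a b B B B B   (applied B -> B B)
  Step 40: a a a a a a a a a a a a a a a a a b B B B B  =>  a a a a a a a a a a a a a a a a a b B B B B B   (applied B -> B B)
  Step 41: a a a a a a a a a a a a a a a a a b B B B B B  =>  a a a a a a a a a a a a a a a a a b b B B B B   (applied B -> b)
  Step 42: a a a a a a a a a a a a a a a a a b b B B B B  =>  a a a a a a a a a a a a a a a a a b b b B B B   (applied B -> b)
  Step 43: a a a a a a a a a a a a a a a a a b b b B B B  =>  a a a a a a a a a a a a a a a a a b b b b B B   (applied B -> b)
  Step 44: a a a a a a a a a a a a a a a a a b b b b B B  =>  a a a a a a a a a a a a a a a a a b b b b B B B   (applied B -> B B)
  Step 45: a a a a a a a a a a a a a a a a a b b b b B B B  =>  a a a a a a a a a a a a a a a a a b b b b b B B   (applied B -> b)
  Step 46: a a a a a a a a a a a a a a a a a b b b b b B B  =>  a a a a a a a a a a a a a a a a a b b b b b B B B   (applied B -> B B)
  Step 47: a a a a a a a a a a a a a a a a a b b b b b B B B  =>  a a a a a a a a a a a a a a a a a b b b b b B B B B   (applied B -> B B)
  Step 48: a a a a a a a a a a a a a a a a a b b b b b B B B B  =>  a a a a a a a a a a a a a a a a a b b b b b b B B B   (applied B -> b)
  Step 49: a a a a a a a a a a a a a a a a a b b b b b b B B B  =>  a a a a a a a a a a a a a a a a a b b b b b b b B B   (applied B -> b)
  Step 50: a a a a a a a a a a a a a a a a a b b b b b b b B B  =>  a a a a a a a a a a a a a a a a a b b b b b b b B B B   (applied B -> B B)
  Step 51: a a a a a a a a a a a a a a a a a b b b b b b b B B B  =>  a a a a a a a a a a a a a a a a a b b b b b b b b B B   (applied B -> b)
  Step 52: a a a a a a a a a a a a a a a a a b b b b b b b b B B  =>  a a a a a a a a a a a a a a a a a b b b b b b b b b B   (applied B -> b)
  Step 53: a a a a a a a a a a a a a a a a a b b b b b b b b b B  =>  a a a a a a a a a a a a a a a a a b b b b b b b b b b   (applied B -> b)
Final yield: a a a a a a a a a a a a a a a a a b b b b b b b b b b
Total rewrite steps: 53

53


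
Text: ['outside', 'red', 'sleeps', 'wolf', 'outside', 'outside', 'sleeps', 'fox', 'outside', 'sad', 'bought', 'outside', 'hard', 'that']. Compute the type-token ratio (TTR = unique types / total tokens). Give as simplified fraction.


Tokens: 14
Unique types: ('bought', 'fox', 'hard', 'outside', 'red', 'sad', 'sleeps', 'that', 'wolf') = 9
TTR = 9/14
Already in lowest terms.

9/14


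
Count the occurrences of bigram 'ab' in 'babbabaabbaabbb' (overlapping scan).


Scanning 'babbabaabbaabbb' for bigram 'ab':
  Position 0: 'ba' -> no
  Position 1: 'ab' -> MATCH
  Position 2: 'bb' -> no
  Position 3: 'ba' -> no
  Position 4: 'ab' -> MATCH
  Position 5: 'ba' -> no
  Position 6: 'aa' -> no
  Position 7: 'ab' -> MATCH
  Position 8: 'bb' -> no
  Position 9: 'ba' -> no
  Position 10: 'aa' -> no
  Position 11: 'ab' -> MATCH
  Position 12: 'bb' -> no
  Position 13: 'bb' -> no
Total matches: 4

4


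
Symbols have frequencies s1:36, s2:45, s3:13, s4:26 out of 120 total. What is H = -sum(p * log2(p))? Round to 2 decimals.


Computing entropy H = -sum(p_i * log2(p_i)):
  s1: p = 36/120 = 0.3000, -p*log2(p) = 0.5211
  s2: p = 45/120 = 0.3750, -p*log2(p) = 0.5306
  s3: p = 13/120 = 0.1083, -p*log2(p) = 0.3474
  s4: p = 26/120 = 0.2167, -p*log2(p) = 0.4781
H = sum of terms = 1.8772
Rounded to 2 decimals: 1.88

1.88


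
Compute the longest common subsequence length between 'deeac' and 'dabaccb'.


DP table for LCS of 'deeac' and 'dabaccb':
       d  a  b  a  c  c  b
    0  0  0  0  0  0  0  0
  d 0  1  1  1  1  1  1  1
  e 0  1  1  1  1  1  1  1
  e 0  1  1  1  1  1  1  1
  a 0  1  2  2  2  2  2  2
  c 0  1  2  2  2  3  3  3
LCS: 'dac'
LCS length = 3

3


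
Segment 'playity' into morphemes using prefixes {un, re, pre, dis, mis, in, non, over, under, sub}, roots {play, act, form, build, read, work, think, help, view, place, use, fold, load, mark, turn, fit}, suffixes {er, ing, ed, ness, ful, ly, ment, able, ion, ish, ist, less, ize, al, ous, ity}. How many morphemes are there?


Segmenting 'playity' against the inventory:
  'play' -> root (morpheme 1)
  'ity' -> suffix (morpheme 2)
Total morphemes: 2

2


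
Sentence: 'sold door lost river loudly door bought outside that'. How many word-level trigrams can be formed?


Word trigrams from [9] words:
  Trigram 1: (sold door lost)
  Trigram 2: (door lost river)
  Trigram 3: (lost river loudly)
  Trigram 4: (river loudly door)
  Trigram 5: (loudly door bought)
  Trigram 6: (door bought outside)
  Trigram 7: (bought outside that)
Total word trigrams: 9 - 2 = 7

7


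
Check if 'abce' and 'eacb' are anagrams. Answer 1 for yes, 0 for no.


Sort characters of 'abce': 'abce'
Sort characters of 'eacb': 'abce'
Sorted forms match -> they ARE anagrams
Result: 1

1


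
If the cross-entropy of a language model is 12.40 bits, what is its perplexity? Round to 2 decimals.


Perplexity formula: PP = 2^H
H = 12.40
PP = 2^12.40
Decompose: 2^12.40 = 2^12 * 2^0.40
2^12 = 4096, 2^0.40 ~ 1.3195079
PP ~ 4096 * 1.3195079 = 5404.7043584
Rounded to 2 decimals: 5404.70

5404.70


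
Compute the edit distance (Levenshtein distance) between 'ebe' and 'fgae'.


Building DP table for s1='ebe' (len 3) and s2='fgae' (len 4):
       f  g  a  e
    0  1  2  3  4
  e 1  1  2  3  3
  b 2  2  2  3  4
  e 3  3  3  3  3
Edit distance = dp[3][4] = 3

3


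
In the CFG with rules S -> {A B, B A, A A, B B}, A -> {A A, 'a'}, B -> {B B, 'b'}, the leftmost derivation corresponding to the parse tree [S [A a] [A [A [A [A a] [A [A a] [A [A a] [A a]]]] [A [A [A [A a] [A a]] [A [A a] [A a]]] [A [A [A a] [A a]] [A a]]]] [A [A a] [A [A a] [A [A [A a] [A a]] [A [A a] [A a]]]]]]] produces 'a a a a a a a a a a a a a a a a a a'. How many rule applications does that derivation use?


Every bracketed nonterminal node [X ...] in the tree is produced by exactly one rule application.
Reading the tree off as a leftmost derivation:
  Step 1: S  =>  A A   (applied S -> A A)
  Step 2: A A  =>  a A   (applied A -> a)
  Step 3: a A  =>  a A A   (applied A -> A A)
  Step 4: a A A  =>  a A A A   (applied A -> A A)
  Step 5: a A A A  =>  a A A A A   (applied A -> A A)
  Step 6: a A A A A  =>  a a A A A   (applied A -> a)
  Step 7: a a A A A  =>  a a A A A A   (applied A -> A A)
  Step 8: a a A A A A  =>  a a a A A A   (applied A -> a)
  Step 9: a a a A A A  =>  a a a A A A A   (applied A -> A A)
  Step 10: a a a A A A A  =>  a a a a A A A   (applied A -> a)
  Step 11: a a a a A A A  =>  a a a a a A A   (applied A -> a)
  Step 12: a a a a a A A  =>  a a a a a A A A   (applied A -> A A)
  Step 13: a a a a a A A A  =>  a a a a a A A A A   (applied A -> A A)
  Step 14: a a a a a A A A A  =>  a a a a a A A A A A   (applied A -> A A)
  Step 15: a a a a a A A A A A  =>  a a a a a a A A A A   (applied A -> a)
  Step 16: a a a a a a A A A A  =>  a a a a a a a A A A   (applied A -> a)
  Step 17: a a a a a a a A A A  =>  a a a a a a a A A A A   (applied A -> A A)
  Step 18: a a a a a a a A A A A  =>  a a a a a a a a A A A   (applied A -> a)
  Step 19: a a a a a a a a A A A  =>  a a a a a a a a a A A   (applied A -> a)
  Step 20: a a a a a a a a a A A  =>  a a a a a a a a a A A A   (applied A -> A A)
  Step 21: a a a a a a a a a A A A  =>  a a a a a a a a a A A A A   (applied A -> A A)
  Step 22: a a a a a a a a a A A A A  =>  a a a a a a a a a a A A A   (applied A -> a)
  Step 23: a a a a a a a a a a A A A  =>  a a a a a a a a a a a A A   (applied A -> a)
  Step 24: a a a a a a a a a a a A A  =>  a a a a a a a a a a a a A   (applied A -> a)
  Step 25: a a a a a a a a a a a a A  =>  a a a a a a a a a a a a A A   (applied A -> A A)
  Step 26: a a a a a a a a a a a a A A  =>  a a a a a a a a a a a a a A   (applied A -> a)
  Step 27: a a a a a a a a a a a a a A  =>  a a a a a a a a a a a a a A A   (applied A -> A A)
  Step 28: a a a a a a a a a a a a a A A  =>  a a a a a a a a a a a a a a A   (applied A -> a)
  Step 29: a a a a a a a a a a a a a a A  =>  a a a a a a a a a a a a a a A A   (applied A -> A A)
  Step 30: a a a a a a a a a a a a a a A A  =>  a a a a a a a a a a a a a a A A A   (applied A -> A A)
  Step 31: a a a a a a a a a a a a a a A A A  =>  a a a a a a a a a a a a a a a A A   (applied A -> a)
  Step 32: a a a a a a a a a a a a a a a A A  =>  a a a a a a a a a a a a a a a a A   (applied A -> a)
  Step 33: a a a a a a a a a a a a a a a a A  =>  a a a a a a a a a a a a a a a a A A   (applied A -> A A)
  Step 34: a a a a a a a a a a a a a a a a A A  =>  a a a a a a a a a a a a a a a a a A   (applied A -> a)
  Step 35: a a a a a a a a a a a a a a a a a A  =>  a a a a a a a a a a a a a a a a a a   (applied A -> a)
Final yield: a a a a a a a a a a a a a a a a a a
Total rewrite steps: 35

35


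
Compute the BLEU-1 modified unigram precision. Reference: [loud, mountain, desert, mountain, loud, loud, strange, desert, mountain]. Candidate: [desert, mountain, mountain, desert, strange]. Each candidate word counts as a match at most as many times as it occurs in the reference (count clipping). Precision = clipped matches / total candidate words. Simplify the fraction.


Reference word counts: {'desert': 2, 'loud': 3, 'mountain': 3, 'strange': 1}
Checking each candidate word (with clipping):
  'desert' -> in reference (ref count 2, used 1/2) -> match (matches: 1)
  'mountain' -> in reference (ref count 3, used 1/3) -> match (matches: 2)
  'mountain' -> in reference (ref count 3, used 2/3) -> match (matches: 3)
  'desert' -> in reference (ref count 2, used 2/2) -> match (matches: 4)
  'strange' -> in reference (ref count 1, used 1/1) -> match (matches: 5)
Clipped matches: 5, Candidate length: 5
Precision = 5/5 = 1

1


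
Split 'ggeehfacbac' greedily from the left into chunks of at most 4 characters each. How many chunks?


'ggeehfacbac' has 11 characters.
Chunking with max size 4:
  Chunk 1: 'ggee' (positions 0-3)
  Chunk 2: 'hfac' (positions 4-7)
  Chunk 3: 'bac' (positions 8-10)
Total chunks: ceil(11 / 4) = 3

3


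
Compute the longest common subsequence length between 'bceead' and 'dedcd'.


DP table for LCS of 'bceead' and 'dedcd':
       d  e  d  c  d
    0  0  0  0  0  0
  b 0  0  0  0  0  0
  c 0  0  0  0  1  1
  e 0  0  1  1  1  1
  e 0  0  1  1  1  1
  a 0  0  1  1  1  1
  d 0  1  1  2  2  2
LCS: 'cd'
LCS length = 2

2


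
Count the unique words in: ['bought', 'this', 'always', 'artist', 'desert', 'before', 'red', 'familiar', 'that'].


Listing all tokens and tracking unique types:
  Token 1: 'bought' -> NEW (unique so far: 1)
  Token 2: 'this' -> NEW (unique so far: 2)
  Token 3: 'always' -> NEW (unique so far: 3)
  Token 4: 'artist' -> NEW (unique so far: 4)
  Token 5: 'desert' -> NEW (unique so far: 5)
  Token 6: 'before' -> NEW (unique so far: 6)
  Token 7: 'red' -> NEW (unique so far: 7)
  Token 8: 'familiar' -> NEW (unique so far: 8)
  Token 9: 'that' -> NEW (unique so far: 9)
Unique types: ('always', 'artist', 'before', 'bought', 'desert', 'familiar', 'red', 'that', 'this')
Vocabulary size: 9

9


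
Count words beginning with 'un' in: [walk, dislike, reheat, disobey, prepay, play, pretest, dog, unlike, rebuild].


Checking each word for prefix 'un':
  'walk' -> no (count: 0)
  'dislike' -> no (count: 0)
  'reheat' -> no (count: 0)
  'disobey' -> no (count: 0)
  'prepay' -> no (count: 0)
  'play' -> no (count: 0)
  'pretest' -> no (count: 0)
  'dog' -> no (count: 0)
  'unlike' -> YES, starts with 'un' (count: 1)
  'rebuild' -> no (count: 1)
Total with prefix 'un': 1

1


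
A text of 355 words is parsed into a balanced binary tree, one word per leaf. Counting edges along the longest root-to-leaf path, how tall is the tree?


In a balanced binary tree with n leaves the deepest leaf is ceil(log2(n)) edges below the root.
log2(355) = 8.4717
ceil(8.4717) = 9
height (edges) = 9

9


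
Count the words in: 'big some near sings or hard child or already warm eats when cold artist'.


Counting words by splitting on spaces:
  Word 1: 'big'
  Word 2: 'some'
  Word 3: 'near'
  Word 4: 'sings'
  Word 5: 'or'
  Word 6: 'hard'
  Word 7: 'child'
  Word 8: 'or'
  Word 9: 'already'
  Word 10: 'warm'
  Word 11: 'eats'
  Word 12: 'when'
  Word 13: 'cold'
  Word 14: 'artist'
Total words: 14

14


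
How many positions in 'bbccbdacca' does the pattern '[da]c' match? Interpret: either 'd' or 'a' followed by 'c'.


Pattern: [da]c means either 'd' or 'a' followed by 'c'.
Scanning 'bbccbdacca' position-by-position:
  Pos 0: window 'bb' -> no
  Pos 1: window 'bc' -> no
  Pos 2: window 'cc' -> no
  Pos 3: window 'cb' -> no
  Pos 4: window 'bd' -> no
  Pos 5: window 'da' -> no
  Pos 6: window 'ac' -> MATCH
  Pos 7: window 'cc' -> no
  Pos 8: window 'ca' -> no
  Pos 9: window 'a' -> no
Total matches: 1

1


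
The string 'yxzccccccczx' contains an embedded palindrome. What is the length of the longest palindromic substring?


Scanning 'yxzccccccczx' for palindromic substrings.
Substring at positions 1-11: 'xzccccccczx'.
Check: reverse('xzccccccczx') = 'xzccccccczx' -> palindrome confirmed.
Neighbouring characters ('y' / '-') break symmetry, so it cannot extend further.
No longer palindromic substring exists; longest length = 11

11


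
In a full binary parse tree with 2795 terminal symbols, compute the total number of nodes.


Leaf nodes (terminals): 2795
Internal nodes = n - 1 = 2795 - 1 = 2794
Total = leaves + internal = 2795 + 2794 = 5589

5589


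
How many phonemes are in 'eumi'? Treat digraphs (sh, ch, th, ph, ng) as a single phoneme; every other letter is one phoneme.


Parsing 'eumi' greedily, digraphs first:
  'e' -> vowel phoneme (phonemes so far: 1)
  'u' -> vowel phoneme (phonemes so far: 2)
  'm' -> consonant phoneme (phonemes so far: 3)
  'i' -> vowel phoneme (phonemes so far: 4)
Total phonemes: 4

4


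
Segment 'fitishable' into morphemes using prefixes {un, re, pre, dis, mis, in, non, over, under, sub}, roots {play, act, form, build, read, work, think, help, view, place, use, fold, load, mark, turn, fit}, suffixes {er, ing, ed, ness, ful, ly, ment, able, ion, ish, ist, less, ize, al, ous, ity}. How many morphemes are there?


Segmenting 'fitishable' against the inventory:
  'fit' -> root (morpheme 1)
  'ish' -> suffix (morpheme 2)
  'able' -> suffix (morpheme 3)
Total morphemes: 3

3


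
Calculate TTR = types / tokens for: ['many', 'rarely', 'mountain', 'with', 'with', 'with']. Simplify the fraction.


Tokens: 6
Unique types: ('many', 'mountain', 'rarely', 'with') = 4
TTR = 4/6
Simplify: divide both by 2 -> 2/3
TTR = 2/3

2/3


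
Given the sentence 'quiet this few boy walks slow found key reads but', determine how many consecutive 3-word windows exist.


Word trigrams from [10] words:
  Trigram 1: (quiet this few)
  Trigram 2: (this few boy)
  Trigram 3: (few boy walks)
  Trigram 4: (boy walks slow)
  Trigram 5: (walks slow found)
  Trigram 6: (slow found key)
  Trigram 7: (found key reads)
  Trigram 8: (key reads but)
Total word trigrams: 10 - 2 = 8

8


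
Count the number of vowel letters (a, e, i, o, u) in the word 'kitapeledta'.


Scanning each character of 'kitapeledta':
  Position 1: 'k' -> consonant (running count: 0)
  Position 2: 'i' -> vowel (running count: 1)
  Position 3: 't' -> consonant (running count: 1)
  Position 4: 'a' -> vowel (running count: 2)
  Position 5: 'p' -> consonant (running count: 2)
  Position 6: 'e' -> vowel (running count: 3)
  Position 7: 'l' -> consonant (running count: 3)
  Position 8: 'e' -> vowel (running count: 4)
  Position 9: 'd' -> consonant (running count: 4)
  Position 10: 't' -> consonant (running count: 4)
  Position 11: 'a' -> vowel (running count: 5)
Total vowels: 5

5


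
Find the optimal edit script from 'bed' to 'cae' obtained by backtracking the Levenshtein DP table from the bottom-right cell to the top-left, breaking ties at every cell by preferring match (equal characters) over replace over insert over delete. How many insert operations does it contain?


Edit distance = 3. Backtracking from cell (3, 3) with preference match > replace > insert > delete,
then listing the resulting alignment 'bed' -> 'cae' left to right:
  Step 1: replace b->c
  Step 2: replace e->a
  Step 3: replace d->e
Total insertions: 0

0


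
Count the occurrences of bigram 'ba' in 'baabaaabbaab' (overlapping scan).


Scanning 'baabaaabbaab' for bigram 'ba':
  Position 0: 'ba' -> MATCH
  Position 1: 'aa' -> no
  Position 2: 'ab' -> no
  Position 3: 'ba' -> MATCH
  Position 4: 'aa' -> no
  Position 5: 'aa' -> no
  Position 6: 'ab' -> no
  Position 7: 'bb' -> no
  Position 8: 'ba' -> MATCH
  Position 9: 'aa' -> no
  Position 10: 'ab' -> no
Total matches: 3

3


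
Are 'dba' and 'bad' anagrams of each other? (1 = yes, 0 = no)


Sort characters of 'dba': 'abd'
Sort characters of 'bad': 'abd'
Sorted forms match -> they ARE anagrams
Result: 1

1


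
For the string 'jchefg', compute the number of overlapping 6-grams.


String 'jchefg' has length L = 6.
Number of overlapping n-grams = L - n + 1
Substituting: 6 - 6 + 1 = 1

1


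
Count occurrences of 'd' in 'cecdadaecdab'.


Scanning 'cecdadaecdab' for 'd':
  Position 3: 'd' -> MATCH (count: 1)
  Position 5: 'd' -> MATCH (count: 2)
  Position 9: 'd' -> MATCH (count: 3)
Total occurrences of 'd': 3

3


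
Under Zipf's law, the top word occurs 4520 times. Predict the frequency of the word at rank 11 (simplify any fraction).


Zipf's law: freq(rank) = f1 / rank
f1 = 4520, rank = 11
freq = 4520 / 11
GCD(4520, 11) = 1
Simplified: 4520/11

4520/11


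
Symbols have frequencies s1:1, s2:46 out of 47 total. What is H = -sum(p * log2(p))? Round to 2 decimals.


Computing entropy H = -sum(p_i * log2(p_i)):
  s1: p = 1/47 = 0.0213, -p*log2(p) = 0.1182
  s2: p = 46/47 = 0.9787, -p*log2(p) = 0.0304
H = sum of terms = 0.1486
Rounded to 2 decimals: 0.15

0.15


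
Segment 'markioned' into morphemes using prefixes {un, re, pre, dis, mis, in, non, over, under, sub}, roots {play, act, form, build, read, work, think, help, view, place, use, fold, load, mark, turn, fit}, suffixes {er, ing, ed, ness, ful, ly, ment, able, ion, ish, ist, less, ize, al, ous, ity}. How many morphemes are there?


Segmenting 'markioned' against the inventory:
  'mark' -> root (morpheme 1)
  'ion' -> suffix (morpheme 2)
  'ed' -> suffix (morpheme 3)
Total morphemes: 3

3


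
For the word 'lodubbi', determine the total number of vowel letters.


Scanning each character of 'lodubbi':
  Position 1: 'l' -> consonant (running count: 0)
  Position 2: 'o' -> vowel (running count: 1)
  Position 3: 'd' -> consonant (running count: 1)
  Position 4: 'u' -> vowel (running count: 2)
  Position 5: 'b' -> consonant (running count: 2)
  Position 6: 'b' -> consonant (running count: 2)
  Position 7: 'i' -> vowel (running count: 3)
Total vowels: 3

3


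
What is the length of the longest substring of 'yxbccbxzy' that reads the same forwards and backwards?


Scanning 'yxbccbxzy' for palindromic substrings.
Substring at positions 1-6: 'xbccbx'.
Check: reverse('xbccbx') = 'xbccbx' -> palindrome confirmed.
Neighbouring characters ('y' / 'z') break symmetry, so it cannot extend further.
No longer palindromic substring exists; longest length = 6

6


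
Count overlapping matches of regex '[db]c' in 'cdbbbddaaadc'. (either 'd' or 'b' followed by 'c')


Pattern: [db]c means either 'd' or 'b' followed by 'c'.
Scanning 'cdbbbddaaadc' position-by-position:
  Pos 0: window 'cd' -> no
  Pos 1: window 'db' -> no
  Pos 2: window 'bb' -> no
  Pos 3: window 'bb' -> no
  Pos 4: window 'bd' -> no
  Pos 5: window 'dd' -> no
  Pos 6: window 'da' -> no
  Pos 7: window 'aa' -> no
  Pos 8: window 'aa' -> no
  Pos 9: window 'ad' -> no
  Pos 10: window 'dc' -> MATCH
  Pos 11: window 'c' -> no
Total matches: 1

1


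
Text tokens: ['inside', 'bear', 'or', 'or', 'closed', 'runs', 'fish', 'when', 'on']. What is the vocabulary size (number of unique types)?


Listing all tokens and tracking unique types:
  Token 1: 'inside' -> NEW (unique so far: 1)
  Token 2: 'bear' -> NEW (unique so far: 2)
  Token 3: 'or' -> NEW (unique so far: 3)
  Token 4: 'or' -> duplicate (unique so far: 3)
  Token 5: 'closed' -> NEW (unique so far: 4)
  Token 6: 'runs' -> NEW (unique so far: 5)
  Token 7: 'fish' -> NEW (unique so far: 6)
  Token 8: 'when' -> NEW (unique so far: 7)
  Token 9: 'on' -> NEW (unique so far: 8)
Unique types: ('bear', 'closed', 'fish', 'inside', 'on', 'or', 'runs', 'when')
Vocabulary size: 8

8


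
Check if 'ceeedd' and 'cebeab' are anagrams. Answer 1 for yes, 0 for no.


Sort characters of 'ceeedd': 'cddeee'
Sort characters of 'cebeab': 'abbcee'
Sorted forms differ -> they are NOT anagrams
Result: 0

0


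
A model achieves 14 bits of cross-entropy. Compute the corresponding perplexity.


Perplexity formula: PP = 2^H
H = 14
PP = 2^14
PP = 2^14 = 16384

16384


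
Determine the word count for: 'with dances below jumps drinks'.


Counting words by splitting on spaces:
  Word 1: 'with'
  Word 2: 'dances'
  Word 3: 'below'
  Word 4: 'jumps'
  Word 5: 'drinks'
Total words: 5

5


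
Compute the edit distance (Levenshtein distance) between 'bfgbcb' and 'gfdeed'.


Building DP table for s1='bfgbcb' (len 6) and s2='gfdeed' (len 6):
       g  f  d  e  e  d
    0  1  2  3  4  5  6
  b 1  1  2  3  4  5  6
  f 2  2  1  2  3  4  5
  g 3  2  2  2  3  4  5
  b 4  3  3  3  3  4  5
  c 5  4  4  4  4  4  5
  b 6  5  5  5  5  5  5
Edit distance = dp[6][6] = 5

5


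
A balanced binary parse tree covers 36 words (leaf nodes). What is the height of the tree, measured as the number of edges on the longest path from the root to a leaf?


In a balanced binary tree with n leaves the deepest leaf is ceil(log2(n)) edges below the root.
log2(36) = 5.1699
ceil(5.1699) = 6
height (edges) = 6

6


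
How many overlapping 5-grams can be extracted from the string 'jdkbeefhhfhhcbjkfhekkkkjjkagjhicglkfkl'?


String 'jdkbeefhhfhhcbjkfhekkkkjjkagjhicglkfkl' has length L = 38.
Number of overlapping n-grams = L - n + 1
Substituting: 38 - 5 + 1 = 34

34


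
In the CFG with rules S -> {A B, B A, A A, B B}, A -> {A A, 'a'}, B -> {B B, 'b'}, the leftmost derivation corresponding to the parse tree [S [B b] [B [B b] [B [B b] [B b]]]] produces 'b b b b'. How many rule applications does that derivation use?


Every bracketed nonterminal node [X ...] in the tree is produced by exactly one rule application.
Reading the tree off as a leftmost derivation:
  Step 1: S  =>  B B   (applied S -> B B)
  Step 2: B B  =>  b B   (applied B -> b)
  Step 3: b B  =>  b B B   (applied B -> B B)
  Step 4: b B B  =>  b b B   (applied B -> b)
  Step 5: b b B  =>  b b B B   (applied B -> B B)
  Step 6: b b B B  =>  b b b B   (applied B -> b)
  Step 7: b b b B  =>  b b b b   (applied B -> b)
Final yield: b b b b
Total rewrite steps: 7

7
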